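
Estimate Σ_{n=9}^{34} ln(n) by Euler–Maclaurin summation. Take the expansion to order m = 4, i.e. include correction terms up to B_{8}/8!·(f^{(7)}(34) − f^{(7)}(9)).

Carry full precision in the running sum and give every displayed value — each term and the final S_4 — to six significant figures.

S_4 ≈ 77.9762

The integral term ∫_9^34 ln(x) dx = 75.1212.
½[f(9) + f(34)] = ½[2.19722 + 3.52636] = 2.86179.
Running total after boundary: 77.9830.
Correction k=1: B_{2}/2! · (f^{(1)}(34) − f^{(1)}(9)) = 1/12 · (0.0294118 − 0.111111) = -0.00680828.
Running total after k=1: 77.9762.
Correction k=2: B_{4}/4! · (f^{(3)}(34) − f^{(3)}(9)) = −1/720 · (5.08854e-05 − 0.00274348) = 3.73972e-06.
Running total after k=2: 77.9762.
Correction k=3: B_{6}/6! · (f^{(5)}(34) − f^{(5)}(9)) = 1/30240 · (5.28222e-07 − 0.000406442) = -1.34231e-08.
Running total after k=3: 77.9762.
Correction k=4: B_{8}/8! · (f^{(7)}(34) − f^{(7)}(9)) = −1/1209600 · (1.37082e-08 − 0.000150534) = 1.24438e-10.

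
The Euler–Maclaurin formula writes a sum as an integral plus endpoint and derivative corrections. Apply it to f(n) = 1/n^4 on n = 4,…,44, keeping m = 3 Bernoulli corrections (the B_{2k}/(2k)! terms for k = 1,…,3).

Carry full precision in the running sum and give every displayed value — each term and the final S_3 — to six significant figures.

S_3 ≈ 0.00747387

Integral: ∫_4^44 1/x^4 dx = 0.00520442.
Endpoint term: (f(4) + f(44))/2 = (0.00390625 + 2.66802e-07)/2 = 0.00195326.
So far: 0.00715768.
k=1: B_{2}/(2)! × [f^{(1)}(44) − f^{(1)}(4)] = 1/12 × (-2.42547e-08 − (-0.00390625)) = 0.000325519.
Partial sum through k=1: 0.00748320.
k=2: B_{4}/(4)! × [f^{(3)}(44) − f^{(3)}(4)] = −1/720 × (-3.75848e-10 − (-0.00732422)) = -1.01725e-05.
Partial sum through k=2: 0.00747302.
k=3: B_{6}/(6)! × [f^{(5)}(44) − f^{(5)}(4)] = 1/30240 × (-1.08716e-11 − (-0.0256348)) = 8.47711e-07.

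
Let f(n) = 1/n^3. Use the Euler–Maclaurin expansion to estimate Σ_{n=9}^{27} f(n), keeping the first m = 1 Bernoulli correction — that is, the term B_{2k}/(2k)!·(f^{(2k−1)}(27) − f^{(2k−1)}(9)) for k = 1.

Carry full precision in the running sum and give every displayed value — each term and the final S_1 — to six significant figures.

∫_9^27 1/x^3 dx evaluates to 0.00548697.
Boundary: ½(f(9) + f(27)) = ½(0.00137174 + 5.08053e-05) = 0.000711274.
Running total after boundary: 0.00619824.
Correction k=1: B_{2}/2! · (f^{(1)}(27) − f^{(1)}(9)) = 1/12 · (-5.64503e-06 − (-0.000457247)) = 3.76335e-05.

S_1 ≈ 0.00623588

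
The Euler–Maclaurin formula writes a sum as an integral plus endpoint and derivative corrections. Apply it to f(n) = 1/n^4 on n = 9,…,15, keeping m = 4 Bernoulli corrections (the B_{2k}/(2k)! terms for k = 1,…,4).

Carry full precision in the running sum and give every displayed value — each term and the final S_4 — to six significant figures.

S_4 ≈ 0.000449739

The integral term ∫_9^15 1/x^4 dx = 0.000358482.
½[f(9) + f(15)] = ½[0.000152416 + 1.97531e-05] = 8.60844e-05.
So far: 0.000444566.
Correction k=1: B_{2}/2! · (f^{(1)}(15) − f^{(1)}(9)) = 1/12 · (-5.26749e-06 − (-6.77404e-05)) = 5.20607e-06.
Partial sum through k=1: 0.000449772.
Correction k=2: B_{4}/4! · (f^{(3)}(15) − f^{(3)}(9)) = −1/720 · (-7.02332e-07 − (-2.50890e-05)) = -3.38704e-08.
Partial sum through k=2: 0.000449739.
Correction k=3: B_{6}/6! · (f^{(5)}(15) − f^{(5)}(9)) = 1/30240 · (-1.74803e-07 − (-1.73455e-05)) = 5.67814e-10.
Partial sum through k=3: 0.000449739.
Correction k=4: B_{8}/8! · (f^{(7)}(15) − f^{(7)}(9)) = −1/1209600 · (-6.99210e-08 − (-1.92728e-05)) = -1.58754e-11.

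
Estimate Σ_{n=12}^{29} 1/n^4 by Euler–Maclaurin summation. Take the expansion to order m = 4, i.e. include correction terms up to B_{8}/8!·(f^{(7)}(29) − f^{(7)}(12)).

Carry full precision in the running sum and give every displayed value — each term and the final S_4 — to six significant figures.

S_4 ≈ 0.000205372

Integral: ∫_12^29 1/x^4 dx = 0.000179234.
½[f(12) + f(29)] = ½[4.82253e-05 + 1.41387e-06] = 2.48196e-05.
So far: 0.000204053.
k=1: B_{2}/(2)! × [f^{(1)}(29) − f^{(1)}(12)] = 1/12 × (-1.95016e-07 − (-1.60751e-05)) = 1.32334e-06.
Running total after k=1: 0.000205377.
k=2: B_{4}/(4)! × [f^{(3)}(29) − f^{(3)}(12)] = −1/720 × (-6.95657e-09 − (-3.34898e-06)) = -4.64170e-09.
Running total after k=2: 0.000205372.
k=3: B_{6}/(6)! × [f^{(5)}(29) − f^{(5)}(12)] = 1/30240 × (-4.63220e-10 − (-1.30238e-06)) = 4.30528e-11.
Running total after k=3: 0.000205372.
k=4: B_{8}/(8)! × [f^{(7)}(29) − f^{(7)}(12)] = −1/1209600 × (-4.95717e-11 − (-8.13988e-07)) = -6.72899e-13.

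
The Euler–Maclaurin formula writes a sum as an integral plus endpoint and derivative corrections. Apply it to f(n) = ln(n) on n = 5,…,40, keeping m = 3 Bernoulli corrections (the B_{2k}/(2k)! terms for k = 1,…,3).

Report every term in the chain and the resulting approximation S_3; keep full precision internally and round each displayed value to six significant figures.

∫_5^40 ln(x) dx evaluates to 104.508.
½[f(5) + f(40)] = ½[1.60944 + 3.68888] = 2.64916.
Integral + boundary = 107.157.
Correction k=1: B_{2}/2! · (f^{(1)}(40) − f^{(1)}(5)) = 1/12 · (0.0250000 − 0.200000) = -0.0145833.
Running total after k=1: 107.143.
Correction k=2: B_{4}/4! · (f^{(3)}(40) − f^{(3)}(5)) = −1/720 · (3.12500e-05 − 0.0160000) = 2.21788e-05.
Running total after k=2: 107.143.
Correction k=3: B_{6}/6! · (f^{(5)}(40) − f^{(5)}(5)) = 1/30240 · (2.34375e-07 − 0.00768000) = -2.53961e-07.

S_3 ≈ 107.143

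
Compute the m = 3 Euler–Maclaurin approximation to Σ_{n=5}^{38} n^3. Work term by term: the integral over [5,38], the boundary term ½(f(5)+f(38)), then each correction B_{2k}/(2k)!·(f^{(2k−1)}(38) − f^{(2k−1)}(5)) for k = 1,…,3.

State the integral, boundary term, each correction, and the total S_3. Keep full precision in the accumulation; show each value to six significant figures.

∫_5^38 x^3 dx evaluates to 521128.
Endpoint term: (f(5) + f(38))/2 = (125.000 + 54872.0)/2 = 27498.5.
Integral + boundary = 548626.
Correction k=1: B_{2}/2! · (f^{(1)}(38) − f^{(1)}(5)) = 1/12 · (4332.00 − 75.0000) = 354.750.
Running total after k=1: 548981.
Correction k=2: B_{4}/4! · (f^{(3)}(38) − f^{(3)}(5)) = −1/720 · (6.00000 − 6.00000) = 0.00000.
Running total after k=2: 548981.
Correction k=3: B_{6}/6! · (f^{(5)}(38) − f^{(5)}(5)) = 1/30240 · (0.00000 − 0.00000) = 0.00000.

S_3 ≈ 548981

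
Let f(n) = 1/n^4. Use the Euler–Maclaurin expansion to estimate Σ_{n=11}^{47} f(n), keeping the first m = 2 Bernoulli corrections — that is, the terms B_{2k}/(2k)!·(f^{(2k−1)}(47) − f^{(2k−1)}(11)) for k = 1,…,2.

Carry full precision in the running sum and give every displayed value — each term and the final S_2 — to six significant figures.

Integral: ∫_11^47 1/x^4 dx = 0.000247228.
Endpoint term: (f(11) + f(47))/2 = (6.83013e-05 + 2.04931e-07)/2 = 3.42531e-05.
So far: 0.000281481.
Correction k=1: B_{2}/2! · (f^{(1)}(47) − f^{(1)}(11)) = 1/12 · (-1.74410e-08 − (-2.48369e-05)) = 2.06828e-06.
Running total after k=1: 0.000283549.
Correction k=2: B_{4}/4! · (f^{(3)}(47) − f^{(3)}(11)) = −1/720 · (-2.36862e-10 − (-6.15790e-06)) = -8.55231e-09.

S_2 ≈ 0.000283541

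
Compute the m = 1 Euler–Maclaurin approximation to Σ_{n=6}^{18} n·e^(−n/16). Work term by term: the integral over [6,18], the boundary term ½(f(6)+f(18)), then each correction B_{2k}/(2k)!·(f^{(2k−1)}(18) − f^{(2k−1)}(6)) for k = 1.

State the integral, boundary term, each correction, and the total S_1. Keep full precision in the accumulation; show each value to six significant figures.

∫_6^18 x·e^(−x/16) dx evaluates to 65.3149.
Boundary: ½(f(6) + f(18)) = ½(4.12374 + 5.84374) = 4.98374.
Integral + boundary = 70.2986.
k=1: B_{2}/(2)! × [f^{(1)}(18) − f^{(1)}(6)] = 1/12 × (-0.0405816 − 0.429556) = -0.0391781.

S_1 ≈ 70.2594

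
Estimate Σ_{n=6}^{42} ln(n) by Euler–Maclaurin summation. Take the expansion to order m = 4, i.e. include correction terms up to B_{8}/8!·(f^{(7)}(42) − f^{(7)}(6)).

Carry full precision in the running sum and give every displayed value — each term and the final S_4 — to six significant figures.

S_4 ≈ 112.984

The integral term ∫_6^42 ln(x) dx = 110.232.
Endpoint term: (f(6) + f(42))/2 = (1.79176 + 3.73767)/2 = 2.76471.
Running total after boundary: 112.996.
k=1: B_{2}/(2)! × [f^{(1)}(42) − f^{(1)}(6)] = 1/12 × (0.0238095 − 0.166667) = -0.0119048.
Partial sum through k=1: 112.984.
k=2: B_{4}/(4)! × [f^{(3)}(42) − f^{(3)}(6)] = −1/720 × (2.69949e-05 − 0.00925926) = 1.28226e-05.
Partial sum through k=2: 112.984.
k=3: B_{6}/(6)! × [f^{(5)}(42) − f^{(5)}(6)] = 1/30240 × (1.83639e-07 − 0.00308642) = -1.02058e-07.
Partial sum through k=3: 112.984.
k=4: B_{8}/(8)! × [f^{(7)}(42) − f^{(7)}(6)] = −1/1209600 × (3.12311e-09 − 0.00257202) = 2.12633e-09.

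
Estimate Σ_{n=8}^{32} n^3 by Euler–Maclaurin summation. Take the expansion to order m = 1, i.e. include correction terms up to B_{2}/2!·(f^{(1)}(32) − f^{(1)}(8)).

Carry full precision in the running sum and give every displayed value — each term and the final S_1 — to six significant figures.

S_1 ≈ 278000

The integral term ∫_8^32 x^3 dx = 261120.
Boundary: ½(f(8) + f(32)) = ½(512.000 + 32768.0) = 16640.0.
Running total after boundary: 277760.
Order-1 term: 1/12 · (3072.00 − 192.000) = 240.000.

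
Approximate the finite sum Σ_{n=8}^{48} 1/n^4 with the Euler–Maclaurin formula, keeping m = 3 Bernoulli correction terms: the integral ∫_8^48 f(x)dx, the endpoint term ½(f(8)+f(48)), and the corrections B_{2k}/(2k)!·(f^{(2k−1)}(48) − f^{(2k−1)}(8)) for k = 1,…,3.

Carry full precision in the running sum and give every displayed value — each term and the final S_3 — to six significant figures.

Integral: ∫_8^48 1/x^4 dx = 0.000648028.
½[f(8) + f(48)] = ½[0.000244141 + 1.88380e-07] = 0.000122165.
Running total after boundary: 0.000770192.
Correction k=1: B_{2}/2! · (f^{(1)}(48) − f^{(1)}(8)) = 1/12 · (-1.56983e-08 − (-0.000122070)) = 1.01712e-05.
Partial sum through k=1: 0.000780363.
Correction k=2: B_{4}/4! · (f^{(3)}(48) − f^{(3)}(8)) = −1/720 · (-2.04406e-10 − (-5.72205e-05)) = -7.94726e-08.
Partial sum through k=2: 0.000780284.
Correction k=3: B_{6}/6! · (f^{(5)}(48) − f^{(5)}(8)) = 1/30240 · (-4.96819e-12 − (-5.00679e-05)) = 1.65568e-09.

S_3 ≈ 0.000780285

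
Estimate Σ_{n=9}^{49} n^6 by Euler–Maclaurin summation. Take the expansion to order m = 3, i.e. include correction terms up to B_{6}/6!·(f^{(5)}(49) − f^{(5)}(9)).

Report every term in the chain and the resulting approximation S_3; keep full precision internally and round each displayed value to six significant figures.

S_3 ≈ 1.03950e+11

∫_9^49 x^6 dx evaluates to 9.68883e+10.
Endpoint term: (f(9) + f(49))/2 = (531441 + 1.38413e+10)/2 = 6.92091e+09.
Running total after boundary: 1.03809e+11.
k=1: B_{2}/(2)! × [f^{(1)}(49) − f^{(1)}(9)] = 1/12 × (1.69485e+09 − 354294) = 1.41208e+08.
After k=1: 1.03950e+11.
k=2: B_{4}/(4)! × [f^{(3)}(49) − f^{(3)}(9)] = −1/720 × (1.41179e+07 − 87480.0) = -19486.7.
After k=2: 1.03950e+11.
k=3: B_{6}/(6)! × [f^{(5)}(49) − f^{(5)}(9)] = 1/30240 × (35280.0 − 6480.00) = 0.952381.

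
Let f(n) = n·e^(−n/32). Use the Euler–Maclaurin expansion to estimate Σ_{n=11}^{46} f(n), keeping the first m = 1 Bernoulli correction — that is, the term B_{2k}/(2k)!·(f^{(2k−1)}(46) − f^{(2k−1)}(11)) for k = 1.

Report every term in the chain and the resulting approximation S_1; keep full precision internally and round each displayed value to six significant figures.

S_1 ≈ 392.194

∫_11^46 x·e^(−x/32) dx evaluates to 382.878.
Endpoint term: (f(11) + f(46))/2 = (7.80017 + 10.9260)/2 = 9.36306.
So far: 392.241.
Order-1 term: 1/12 · (-0.103915 − 0.465351) = -0.0474389.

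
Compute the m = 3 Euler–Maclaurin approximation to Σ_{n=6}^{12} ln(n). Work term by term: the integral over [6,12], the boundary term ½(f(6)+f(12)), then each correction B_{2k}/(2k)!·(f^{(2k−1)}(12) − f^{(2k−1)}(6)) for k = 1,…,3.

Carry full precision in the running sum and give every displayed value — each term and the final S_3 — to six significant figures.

S_3 ≈ 15.1997

∫_6^12 ln(x) dx evaluates to 13.0683.
Boundary: ½(f(6) + f(12)) = ½(1.79176 + 2.48491) = 2.13833.
Integral + boundary = 15.2067.
Order-1 term: 1/12 · (0.0833333 − 0.166667) = -0.00694444.
After k=1: 15.1997.
Order-2 term: −1/720 · (0.00115741 − 0.00925926) = 1.12526e-05.
After k=2: 15.1997.
Order-3 term: 1/30240 · (9.64506e-05 − 0.00308642) = -9.88746e-08.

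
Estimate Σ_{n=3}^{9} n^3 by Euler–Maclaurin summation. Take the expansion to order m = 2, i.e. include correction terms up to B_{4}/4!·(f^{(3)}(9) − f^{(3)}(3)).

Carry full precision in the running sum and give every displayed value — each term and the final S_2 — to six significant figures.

Integral: ∫_3^9 x^3 dx = 1620.00.
Endpoint term: (f(3) + f(9))/2 = (27.0000 + 729.000)/2 = 378.000.
So far: 1998.00.
Order-1 term: 1/12 · (243.000 − 27.0000) = 18.0000.
After k=1: 2016.00.
Order-2 term: −1/720 · (6.00000 − 6.00000) = 0.00000.

S_2 ≈ 2016.00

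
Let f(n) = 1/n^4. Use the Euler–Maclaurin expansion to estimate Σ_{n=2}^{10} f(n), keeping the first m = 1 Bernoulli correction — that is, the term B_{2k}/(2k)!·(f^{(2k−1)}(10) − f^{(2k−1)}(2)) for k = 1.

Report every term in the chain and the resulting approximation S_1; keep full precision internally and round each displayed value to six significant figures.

S_1 ≈ 0.0830467

∫_2^10 1/x^4 dx evaluates to 0.0413333.
½[f(2) + f(10)] = ½[0.0625000 + 0.000100000] = 0.0313000.
Running total after boundary: 0.0726333.
Order-1 term: 1/12 · (-4.00000e-05 − (-0.125000)) = 0.0104133.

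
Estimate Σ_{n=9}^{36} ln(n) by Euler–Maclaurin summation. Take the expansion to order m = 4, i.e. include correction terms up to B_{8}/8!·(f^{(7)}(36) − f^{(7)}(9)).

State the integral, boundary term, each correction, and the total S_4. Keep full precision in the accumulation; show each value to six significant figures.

The integral term ∫_9^36 ln(x) dx = 82.2317.
Boundary: ½(f(9) + f(36)) = ½(2.19722 + 3.58352) = 2.89037.
Running total after boundary: 85.1220.
Correction k=1: B_{2}/2! · (f^{(1)}(36) − f^{(1)}(9)) = 1/12 · (0.0277778 − 0.111111) = -0.00694444.
Partial sum through k=1: 85.1151.
Correction k=2: B_{4}/4! · (f^{(3)}(36) − f^{(3)}(9)) = −1/720 · (4.28669e-05 − 0.00274348) = 3.75086e-06.
Partial sum through k=2: 85.1151.
Correction k=3: B_{6}/6! · (f^{(5)}(36) − f^{(5)}(9)) = 1/30240 · (3.96916e-07 − 0.000406442) = -1.34274e-08.
Partial sum through k=3: 85.1151.
Correction k=4: B_{8}/8! · (f^{(7)}(36) − f^{(7)}(9)) = −1/1209600 · (9.18787e-09 − 0.000150534) = 1.24442e-10.

S_4 ≈ 85.1151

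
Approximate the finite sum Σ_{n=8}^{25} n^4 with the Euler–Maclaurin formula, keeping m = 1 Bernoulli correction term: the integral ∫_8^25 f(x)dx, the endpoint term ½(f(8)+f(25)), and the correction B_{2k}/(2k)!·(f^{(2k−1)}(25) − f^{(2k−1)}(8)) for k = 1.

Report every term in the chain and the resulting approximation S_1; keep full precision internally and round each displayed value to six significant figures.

S_1 ≈ 2.14897e+06

∫_8^25 x^4 dx evaluates to 1.94657e+06.
½[f(8) + f(25)] = ½[4096.00 + 390625] = 197360.
Integral + boundary = 2.14393e+06.
k=1: B_{2}/(2)! × [f^{(1)}(25) − f^{(1)}(8)] = 1/12 × (62500.0 − 2048.00) = 5037.67.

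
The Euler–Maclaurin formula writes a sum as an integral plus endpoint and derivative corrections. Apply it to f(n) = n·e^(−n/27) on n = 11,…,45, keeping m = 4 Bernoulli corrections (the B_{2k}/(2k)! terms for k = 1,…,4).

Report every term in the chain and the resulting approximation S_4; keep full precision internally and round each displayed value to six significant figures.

∫_11^45 x·e^(−x/27) dx evaluates to 315.499.
Boundary: ½(f(11) + f(45)) = ½(7.31910 + 8.49940) = 7.90925.
Running total after boundary: 323.408.
Correction k=1: B_{2}/2! · (f^{(1)}(45) − f^{(1)}(11)) = 1/12 · (-0.125917 − 0.394295) = -0.0433510.
Partial sum through k=1: 323.364.
Correction k=2: B_{4}/4! · (f^{(3)}(45) − f^{(3)}(11)) = −1/720 · (0.000345451 − 0.00236631) = 2.80675e-06.
Partial sum through k=2: 323.364.
Correction k=3: B_{6}/6! · (f^{(5)}(45) − f^{(5)}(11)) = 1/30240 · (1.18468e-06 − 5.75000e-06) = -1.50970e-10.
Partial sum through k=3: 323.364.
Correction k=4: B_{8}/8! · (f^{(7)}(45) − f^{(7)}(11)) = −1/1209600 · (2.60011e-09 − 1.13224e-08) = 7.21089e-15.

S_4 ≈ 323.364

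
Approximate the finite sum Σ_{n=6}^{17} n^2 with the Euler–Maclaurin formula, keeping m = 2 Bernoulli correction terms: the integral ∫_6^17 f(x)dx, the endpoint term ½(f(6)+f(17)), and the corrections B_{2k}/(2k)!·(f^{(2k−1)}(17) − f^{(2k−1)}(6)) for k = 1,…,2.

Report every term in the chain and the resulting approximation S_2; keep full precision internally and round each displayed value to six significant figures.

S_2 ≈ 1730.00

The integral term ∫_6^17 x^2 dx = 1565.67.
Endpoint term: (f(6) + f(17))/2 = (36.0000 + 289.000)/2 = 162.500.
Running total after boundary: 1728.17.
k=1: B_{2}/(2)! × [f^{(1)}(17) − f^{(1)}(6)] = 1/12 × (34.0000 − 12.0000) = 1.83333.
Running total after k=1: 1730.00.
k=2: B_{4}/(4)! × [f^{(3)}(17) − f^{(3)}(6)] = −1/720 × (0.00000 − 0.00000) = 0.00000.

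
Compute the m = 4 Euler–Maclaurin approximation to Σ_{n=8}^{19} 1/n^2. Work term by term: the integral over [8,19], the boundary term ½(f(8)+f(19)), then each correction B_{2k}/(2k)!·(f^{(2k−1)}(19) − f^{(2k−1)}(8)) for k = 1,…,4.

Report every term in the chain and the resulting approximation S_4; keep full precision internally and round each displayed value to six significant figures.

S_4 ≈ 0.0818662

The integral term ∫_8^19 1/x^2 dx = 0.0723684.
½[f(8) + f(19)] = ½[0.0156250 + 0.00277008] = 0.00919754.
Integral + boundary = 0.0815660.
Correction k=1: B_{2}/2! · (f^{(1)}(19) − f^{(1)}(8)) = 1/12 · (-0.000291588 − (-0.00390625)) = 0.000301222.
Partial sum through k=1: 0.0818672.
Correction k=2: B_{4}/4! · (f^{(3)}(19) − f^{(3)}(8)) = −1/720 · (-9.69267e-06 − (-0.000732422)) = -1.00379e-06.
Partial sum through k=2: 0.0818662.
Correction k=3: B_{6}/6! · (f^{(5)}(19) − f^{(5)}(8)) = 1/30240 · (-8.05485e-07 − (-0.000343323)) = 1.13266e-08.
Partial sum through k=3: 0.0818662.
Correction k=4: B_{8}/8! · (f^{(7)}(19) − f^{(7)}(8)) = −1/1209600 · (-1.24951e-07 − (-0.000300407)) = -2.48249e-10.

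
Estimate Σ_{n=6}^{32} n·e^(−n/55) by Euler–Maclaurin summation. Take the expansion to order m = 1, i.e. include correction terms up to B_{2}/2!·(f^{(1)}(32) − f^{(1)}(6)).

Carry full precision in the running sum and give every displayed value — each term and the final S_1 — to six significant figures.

∫_6^32 x·e^(−x/55) dx evaluates to 334.010.
Boundary: ½(f(6) + f(32)) = ½(5.37989 + 17.8842) = 11.6320.
Running total after boundary: 345.642.
Correction k=1: B_{2}/2! · (f^{(1)}(32) − f^{(1)}(6)) = 1/12 · (0.233714 − 0.798833) = -0.0470932.

S_1 ≈ 345.595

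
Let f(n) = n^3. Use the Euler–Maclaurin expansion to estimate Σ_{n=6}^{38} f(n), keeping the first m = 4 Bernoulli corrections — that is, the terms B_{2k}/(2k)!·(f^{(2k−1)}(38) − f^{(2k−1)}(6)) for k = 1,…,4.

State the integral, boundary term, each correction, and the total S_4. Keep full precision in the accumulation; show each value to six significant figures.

S_4 ≈ 548856

The integral term ∫_6^38 x^3 dx = 520960.
Boundary: ½(f(6) + f(38)) = ½(216.000 + 54872.0) = 27544.0.
Running total after boundary: 548504.
Correction k=1: B_{2}/2! · (f^{(1)}(38) − f^{(1)}(6)) = 1/12 · (4332.00 − 108.000) = 352.000.
Running total after k=1: 548856.
Correction k=2: B_{4}/4! · (f^{(3)}(38) − f^{(3)}(6)) = −1/720 · (6.00000 − 6.00000) = 0.00000.
Running total after k=2: 548856.
Correction k=3: B_{6}/6! · (f^{(5)}(38) − f^{(5)}(6)) = 1/30240 · (0.00000 − 0.00000) = 0.00000.
Running total after k=3: 548856.
Correction k=4: B_{8}/8! · (f^{(7)}(38) − f^{(7)}(6)) = −1/1209600 · (0.00000 − 0.00000) = 0.00000.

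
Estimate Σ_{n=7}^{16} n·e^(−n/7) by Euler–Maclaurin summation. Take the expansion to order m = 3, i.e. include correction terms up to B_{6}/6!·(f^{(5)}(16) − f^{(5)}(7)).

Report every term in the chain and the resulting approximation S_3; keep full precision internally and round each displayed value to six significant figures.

S_3 ≈ 21.7686

The integral term ∫_7^16 x·e^(−x/7) dx = 19.6783.
Endpoint term: (f(7) + f(16))/2 = (2.57516 + 1.62722)/2 = 2.10119.
Integral + boundary = 21.7795.
Correction k=1: B_{2}/2! · (f^{(1)}(16) − f^{(1)}(7)) = 1/12 · (-0.130759 − 0.00000) = -0.0108966.
After k=1: 21.7686.
Correction k=2: B_{4}/4! · (f^{(3)}(16) − f^{(3)}(7)) = −1/720 · (0.00148253 − 0.0150155) = 1.87958e-05.
After k=2: 21.7686.
Correction k=3: B_{6}/6! · (f^{(5)}(16) − f^{(5)}(7)) = 1/30240 · (0.000114972 − 0.000612877) = -1.64651e-08.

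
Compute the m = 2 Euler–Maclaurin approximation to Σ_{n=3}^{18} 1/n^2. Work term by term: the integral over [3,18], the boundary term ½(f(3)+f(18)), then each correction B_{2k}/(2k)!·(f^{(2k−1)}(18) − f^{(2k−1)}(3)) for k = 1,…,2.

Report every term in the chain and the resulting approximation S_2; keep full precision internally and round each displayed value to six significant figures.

S_2 ≈ 0.340884

Integral: ∫_3^18 1/x^2 dx = 0.277778.
Boundary: ½(f(3) + f(18)) = ½(0.111111 + 0.00308642) = 0.0570988.
So far: 0.334877.
k=1: B_{2}/(2)! × [f^{(1)}(18) − f^{(1)}(3)] = 1/12 × (-0.000342936 − (-0.0740741)) = 0.00614426.
After k=1: 0.341021.
k=2: B_{4}/(4)! × [f^{(3)}(18) − f^{(3)}(3)] = −1/720 × (-1.27013e-05 − (-0.0987654)) = -0.000137157.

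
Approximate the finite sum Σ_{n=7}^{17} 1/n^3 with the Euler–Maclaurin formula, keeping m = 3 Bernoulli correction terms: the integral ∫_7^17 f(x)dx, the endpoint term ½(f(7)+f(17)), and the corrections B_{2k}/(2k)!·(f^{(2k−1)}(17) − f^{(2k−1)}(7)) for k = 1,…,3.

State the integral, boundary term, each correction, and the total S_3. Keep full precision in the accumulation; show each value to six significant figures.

∫_7^17 1/x^3 dx evaluates to 0.00847398.
Endpoint term: (f(7) + f(17))/2 = (0.00291545 + 0.000203542)/2 = 0.00155950.
Integral + boundary = 0.0100335.
k=1: B_{2}/(2)! × [f^{(1)}(17) − f^{(1)}(7)] = 1/12 × (-3.59191e-05 − (-0.00124948)) = 0.000101130.
After k=1: 0.0101346.
k=2: B_{4}/(4)! × [f^{(3)}(17) − f^{(3)}(7)] = −1/720 × (-2.48575e-06 − (-0.000509992)) = -7.04869e-07.
After k=2: 0.0101339.
k=3: B_{6}/(6)! × [f^{(5)}(17) − f^{(5)}(7)] = 1/30240 × (-3.61251e-07 − (-0.000437136)) = 1.44436e-08.

S_3 ≈ 0.0101339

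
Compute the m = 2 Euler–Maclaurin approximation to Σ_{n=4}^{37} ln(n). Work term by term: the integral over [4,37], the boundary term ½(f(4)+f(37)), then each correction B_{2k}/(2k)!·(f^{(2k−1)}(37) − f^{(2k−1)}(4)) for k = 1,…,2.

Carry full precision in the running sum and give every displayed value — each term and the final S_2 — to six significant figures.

S_2 ≈ 97.5389

The integral term ∫_4^37 ln(x) dx = 95.0588.
½[f(4) + f(37)] = ½[1.38629 + 3.61092] = 2.49861.
Integral + boundary = 97.5574.
k=1: B_{2}/(2)! × [f^{(1)}(37) − f^{(1)}(4)] = 1/12 × (0.0270270 − 0.250000) = -0.0185811.
After k=1: 97.5388.
k=2: B_{4}/(4)! × [f^{(3)}(37) − f^{(3)}(4)] = −1/720 × (3.94843e-05 − 0.0312500) = 4.33479e-05.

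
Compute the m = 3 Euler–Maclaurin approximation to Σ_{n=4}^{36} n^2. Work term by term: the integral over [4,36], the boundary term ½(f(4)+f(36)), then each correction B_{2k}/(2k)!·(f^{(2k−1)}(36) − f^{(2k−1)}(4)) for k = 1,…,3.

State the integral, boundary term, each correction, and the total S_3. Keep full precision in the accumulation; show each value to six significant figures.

Integral: ∫_4^36 x^2 dx = 15530.7.
½[f(4) + f(36)] = ½[16.0000 + 1296.00] = 656.000.
So far: 16186.7.
Order-1 term: 1/12 · (72.0000 − 8.00000) = 5.33333.
Running total after k=1: 16192.0.
Order-2 term: −1/720 · (0.00000 − 0.00000) = 0.00000.
Running total after k=2: 16192.0.
Order-3 term: 1/30240 · (0.00000 − 0.00000) = 0.00000.

S_3 ≈ 16192.0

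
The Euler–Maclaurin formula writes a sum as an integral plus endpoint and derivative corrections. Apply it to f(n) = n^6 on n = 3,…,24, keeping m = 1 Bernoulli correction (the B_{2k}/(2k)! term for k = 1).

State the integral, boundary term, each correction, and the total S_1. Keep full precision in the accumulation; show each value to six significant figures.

Integral: ∫_3^24 x^6 dx = 6.55210e+08.
Boundary: ½(f(3) + f(24)) = ½(729.000 + 1.91103e+08) = 9.55519e+07.
Integral + boundary = 7.50762e+08.
Order-1 term: 1/12 · (4.77757e+07 − 1458.00) = 3.98119e+06.

S_1 ≈ 7.54743e+08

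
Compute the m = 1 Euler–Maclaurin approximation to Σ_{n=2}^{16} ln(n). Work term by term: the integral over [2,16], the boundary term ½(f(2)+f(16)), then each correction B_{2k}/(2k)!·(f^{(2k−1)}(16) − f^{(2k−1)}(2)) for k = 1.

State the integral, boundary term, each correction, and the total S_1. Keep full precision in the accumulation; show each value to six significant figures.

S_1 ≈ 30.6715

Integral: ∫_2^16 ln(x) dx = 28.9751.
Boundary: ½(f(2) + f(16)) = ½(0.693147 + 2.77259) = 1.73287.
So far: 30.7080.
Correction k=1: B_{2}/2! · (f^{(1)}(16) − f^{(1)}(2)) = 1/12 · (0.0625000 − 0.500000) = -0.0364583.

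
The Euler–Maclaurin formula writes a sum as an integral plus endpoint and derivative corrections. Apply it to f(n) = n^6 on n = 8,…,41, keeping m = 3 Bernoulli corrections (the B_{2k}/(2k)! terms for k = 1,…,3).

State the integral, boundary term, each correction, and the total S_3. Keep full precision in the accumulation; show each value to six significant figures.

S_3 ≈ 3.02548e+10

The integral term ∫_8^41 x^6 dx = 2.78217e+10.
½[f(8) + f(41)] = ½[262144 + 4.75010e+09] = 2.37518e+09.
Running total after boundary: 3.01969e+10.
k=1: B_{2}/(2)! × [f^{(1)}(41) − f^{(1)}(8)] = 1/12 × (6.95137e+08 − 196608) = 5.79117e+07.
After k=1: 3.02548e+10.
k=2: B_{4}/(4)! × [f^{(3)}(41) − f^{(3)}(8)] = −1/720 × (8.27052e+06 − 61440.0) = -11401.5.
After k=2: 3.02548e+10.
k=3: B_{6}/(6)! × [f^{(5)}(41) − f^{(5)}(8)] = 1/30240 × (29520.0 − 5760.00) = 0.785714.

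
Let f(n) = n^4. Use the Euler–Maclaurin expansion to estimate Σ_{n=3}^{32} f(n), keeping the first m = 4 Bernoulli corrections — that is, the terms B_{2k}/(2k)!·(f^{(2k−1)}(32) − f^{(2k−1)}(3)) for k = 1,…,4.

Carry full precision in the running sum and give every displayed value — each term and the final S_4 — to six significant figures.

S_4 ≈ 7.24608e+06

Integral: ∫_3^32 x^4 dx = 6.71084e+06.
Boundary: ½(f(3) + f(32)) = ½(81.0000 + 1.04858e+06) = 524328.
Integral + boundary = 7.23517e+06.
Correction k=1: B_{2}/2! · (f^{(1)}(32) − f^{(1)}(3)) = 1/12 · (131072 − 108.000) = 10913.7.
Running total after k=1: 7.24608e+06.
Correction k=2: B_{4}/4! · (f^{(3)}(32) − f^{(3)}(3)) = −1/720 · (768.000 − 72.0000) = -0.966667.
Running total after k=2: 7.24608e+06.
Correction k=3: B_{6}/6! · (f^{(5)}(32) − f^{(5)}(3)) = 1/30240 · (0.00000 − 0.00000) = 0.00000.
Running total after k=3: 7.24608e+06.
Correction k=4: B_{8}/8! · (f^{(7)}(32) − f^{(7)}(3)) = −1/1209600 · (0.00000 − 0.00000) = 0.00000.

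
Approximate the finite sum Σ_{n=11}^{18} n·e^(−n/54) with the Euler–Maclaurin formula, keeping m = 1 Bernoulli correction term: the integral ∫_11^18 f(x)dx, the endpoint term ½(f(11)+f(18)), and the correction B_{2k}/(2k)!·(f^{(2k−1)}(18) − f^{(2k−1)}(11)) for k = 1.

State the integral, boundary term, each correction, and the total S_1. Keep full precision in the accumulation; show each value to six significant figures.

S_1 ≈ 88.1682

The integral term ∫_11^18 x·e^(−x/54) dx = 77.2474.
½[f(11) + f(18)] = ½[8.97274 + 12.8976] = 10.9352.
Integral + boundary = 88.1825.
Order-1 term: 1/12 · (0.477688 − 0.649542) = -0.0143212.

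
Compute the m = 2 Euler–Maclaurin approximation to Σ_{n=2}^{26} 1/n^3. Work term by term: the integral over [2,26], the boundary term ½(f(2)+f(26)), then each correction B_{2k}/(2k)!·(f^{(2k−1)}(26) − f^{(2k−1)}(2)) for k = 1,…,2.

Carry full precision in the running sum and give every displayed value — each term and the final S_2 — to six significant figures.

S_2 ≈ 0.201111

∫_2^26 1/x^3 dx evaluates to 0.124260.
Boundary: ½(f(2) + f(26)) = ½(0.125000 + 5.68958e-05) = 0.0625284.
So far: 0.186789.
k=1: B_{2}/(2)! × [f^{(1)}(26) − f^{(1)}(2)] = 1/12 × (-6.56490e-06 − (-0.187500)) = 0.0156245.
Running total after k=1: 0.202413.
k=2: B_{4}/(4)! × [f^{(3)}(26) − f^{(3)}(2)] = −1/720 × (-1.94228e-07 − (-0.937500)) = -0.00130208.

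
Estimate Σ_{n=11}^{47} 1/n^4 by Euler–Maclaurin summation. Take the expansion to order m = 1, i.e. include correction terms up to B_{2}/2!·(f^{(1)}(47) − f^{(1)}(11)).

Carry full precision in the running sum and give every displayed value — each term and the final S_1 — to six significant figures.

S_1 ≈ 0.000283549

The integral term ∫_11^47 1/x^4 dx = 0.000247228.
Boundary: ½(f(11) + f(47)) = ½(6.83013e-05 + 2.04931e-07) = 3.42531e-05.
Integral + boundary = 0.000281481.
k=1: B_{2}/(2)! × [f^{(1)}(47) − f^{(1)}(11)] = 1/12 × (-1.74410e-08 − (-2.48369e-05)) = 2.06828e-06.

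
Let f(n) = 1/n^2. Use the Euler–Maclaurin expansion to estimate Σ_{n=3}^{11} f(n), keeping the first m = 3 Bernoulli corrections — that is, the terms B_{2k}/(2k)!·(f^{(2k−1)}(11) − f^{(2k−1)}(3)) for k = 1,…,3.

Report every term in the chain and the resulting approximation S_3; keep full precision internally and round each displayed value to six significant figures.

S_3 ≈ 0.308034

The integral term ∫_3^11 1/x^2 dx = 0.242424.
Endpoint term: (f(3) + f(11))/2 = (0.111111 + 0.00826446)/2 = 0.0596878.
Running total after boundary: 0.302112.
Correction k=1: B_{2}/2! · (f^{(1)}(11) − f^{(1)}(3)) = 1/12 · (-0.00150263 − (-0.0740741)) = 0.00604762.
After k=1: 0.308160.
Correction k=2: B_{4}/4! · (f^{(3)}(11) − f^{(3)}(3)) = −1/720 · (-0.000149021 − (-0.0987654)) = -0.000136967.
After k=2: 0.308023.
Correction k=3: B_{6}/6! · (f^{(5)}(11) − f^{(5)}(3)) = 1/30240 · (-3.69474e-05 − (-0.329218)) = 1.08856e-05.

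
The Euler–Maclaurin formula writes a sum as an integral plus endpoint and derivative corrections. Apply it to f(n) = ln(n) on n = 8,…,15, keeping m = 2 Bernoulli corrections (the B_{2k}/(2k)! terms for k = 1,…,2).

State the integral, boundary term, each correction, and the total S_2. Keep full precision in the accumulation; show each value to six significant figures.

S_2 ≈ 19.3741

The integral term ∫_8^15 ln(x) dx = 16.9852.
½[f(8) + f(15)] = ½[2.07944 + 2.70805] = 2.39375.
Integral + boundary = 19.3790.
Order-1 term: 1/12 · (0.0666667 − 0.125000) = -0.00486111.
Partial sum through k=1: 19.3741.
Order-2 term: −1/720 · (0.000592593 − 0.00390625) = 4.60230e-06.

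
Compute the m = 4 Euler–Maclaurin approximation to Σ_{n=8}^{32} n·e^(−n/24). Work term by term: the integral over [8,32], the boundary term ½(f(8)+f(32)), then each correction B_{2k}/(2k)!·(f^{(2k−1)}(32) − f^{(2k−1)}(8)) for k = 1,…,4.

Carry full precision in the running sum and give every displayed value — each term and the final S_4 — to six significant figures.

S_4 ≈ 203.058

Integral: ∫_8^32 x·e^(−x/24) dx = 196.021.
Endpoint term: (f(8) + f(32))/2 = (5.73225 + 8.43511)/2 = 7.08368.
Integral + boundary = 203.105.
Order-1 term: 1/12 · (-0.0878657 − 0.477688) = -0.0471294.
Running total after k=1: 203.058.
Order-2 term: −1/720 · (0.000762723 − 0.00331727) = 3.54799e-06.
Running total after k=2: 203.058.
Order-3 term: 1/30240 · (2.91318e-06 − 1.00785e-05) = -2.36949e-10.
Running total after k=3: 203.058.
Order-4 term: −1/1209600 · (7.81629e-09 − 2.49963e-08) = 1.42031e-14.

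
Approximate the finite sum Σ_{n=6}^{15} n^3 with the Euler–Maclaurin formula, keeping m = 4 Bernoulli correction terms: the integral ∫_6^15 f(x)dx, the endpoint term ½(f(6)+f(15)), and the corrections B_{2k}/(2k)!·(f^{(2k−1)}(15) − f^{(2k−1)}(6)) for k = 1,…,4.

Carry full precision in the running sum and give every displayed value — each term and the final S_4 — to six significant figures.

The integral term ∫_6^15 x^3 dx = 12332.2.
Endpoint term: (f(6) + f(15))/2 = (216.000 + 3375.00)/2 = 1795.50.
Integral + boundary = 14127.8.
k=1: B_{2}/(2)! × [f^{(1)}(15) − f^{(1)}(6)] = 1/12 × (675.000 − 108.000) = 47.2500.
Running total after k=1: 14175.0.
k=2: B_{4}/(4)! × [f^{(3)}(15) − f^{(3)}(6)] = −1/720 × (6.00000 − 6.00000) = 0.00000.
Running total after k=2: 14175.0.
k=3: B_{6}/(6)! × [f^{(5)}(15) − f^{(5)}(6)] = 1/30240 × (0.00000 − 0.00000) = 0.00000.
Running total after k=3: 14175.0.
k=4: B_{8}/(8)! × [f^{(7)}(15) − f^{(7)}(6)] = −1/1209600 × (0.00000 − 0.00000) = 0.00000.

S_4 ≈ 14175.0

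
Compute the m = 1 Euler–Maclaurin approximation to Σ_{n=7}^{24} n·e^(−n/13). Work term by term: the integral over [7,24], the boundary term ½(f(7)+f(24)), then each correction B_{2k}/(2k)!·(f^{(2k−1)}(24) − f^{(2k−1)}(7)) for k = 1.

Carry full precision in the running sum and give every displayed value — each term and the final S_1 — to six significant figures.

S_1 ≈ 79.7286

Integral: ∫_7^24 x·e^(−x/13) dx = 75.8253.
½[f(7) + f(24)] = ½[4.08552 + 3.78823] = 3.93688.
So far: 79.7622.
Order-1 term: 1/12 · (-0.133560 − 0.269375) = -0.0335779.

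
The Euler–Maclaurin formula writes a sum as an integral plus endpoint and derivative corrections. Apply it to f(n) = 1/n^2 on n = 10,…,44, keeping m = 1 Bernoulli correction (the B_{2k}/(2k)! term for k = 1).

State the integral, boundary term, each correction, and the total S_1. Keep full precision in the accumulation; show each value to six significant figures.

S_1 ≈ 0.0826957

The integral term ∫_10^44 1/x^2 dx = 0.0772727.
Endpoint term: (f(10) + f(44))/2 = (0.0100000 + 0.000516529)/2 = 0.00525826.
So far: 0.0825310.
Correction k=1: B_{2}/2! · (f^{(1)}(44) − f^{(1)}(10)) = 1/12 · (-2.34786e-05 − (-0.00200000)) = 0.000164710.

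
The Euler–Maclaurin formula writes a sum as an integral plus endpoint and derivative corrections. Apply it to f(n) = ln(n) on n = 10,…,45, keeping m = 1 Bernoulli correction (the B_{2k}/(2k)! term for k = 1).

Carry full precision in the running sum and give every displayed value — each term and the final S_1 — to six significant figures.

S_1 ≈ 116.322

Integral: ∫_10^45 ln(x) dx = 113.274.
Endpoint term: (f(10) + f(45))/2 = (2.30259 + 3.80666)/2 = 3.05462.
Integral + boundary = 116.329.
Correction k=1: B_{2}/2! · (f^{(1)}(45) − f^{(1)}(10)) = 1/12 · (0.0222222 − 0.100000) = -0.00648148.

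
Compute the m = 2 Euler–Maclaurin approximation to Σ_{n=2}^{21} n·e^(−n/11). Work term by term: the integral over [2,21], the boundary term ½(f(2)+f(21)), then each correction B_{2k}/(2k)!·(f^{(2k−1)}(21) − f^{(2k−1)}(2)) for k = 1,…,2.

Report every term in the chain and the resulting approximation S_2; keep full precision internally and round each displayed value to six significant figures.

The integral term ∫_2^21 x·e^(−x/11) dx = 67.0550.
Endpoint term: (f(2) + f(21))/2 = (1.66751 + 3.11252)/2 = 2.39001.
So far: 69.4450.
k=1: B_{2}/(2)! × [f^{(1)}(21) − f^{(1)}(2)] = 1/12 × (-0.134741 − 0.682161) = -0.0680752.
Partial sum through k=1: 69.3769.
k=2: B_{4}/(4)! × [f^{(3)}(21) − f^{(3)}(2)] = −1/720 × (0.00133627 − 0.0194187) = 2.51145e-05.

S_2 ≈ 69.3769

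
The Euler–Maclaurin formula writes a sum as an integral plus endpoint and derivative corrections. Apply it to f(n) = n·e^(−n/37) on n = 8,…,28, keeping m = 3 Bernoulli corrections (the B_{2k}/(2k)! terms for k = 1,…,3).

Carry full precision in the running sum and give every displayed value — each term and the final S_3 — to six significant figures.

∫_8^28 x·e^(−x/37) dx evaluates to 212.868.
Boundary: ½(f(8) + f(28)) = ½(6.44449 + 13.1372) = 9.79084.
Running total after boundary: 222.659.
Correction k=1: B_{2}/2! · (f^{(1)}(28) − f^{(1)}(8)) = 1/12 · (0.114126 − 0.631386) = -0.0431050.
Running total after k=1: 222.616.
Correction k=2: B_{4}/4! · (f^{(3)}(28) − f^{(3)}(8)) = −1/720 · (0.000768808 − 0.00163806) = 1.20730e-06.
Running total after k=2: 222.616.
Correction k=3: B_{6}/6! · (f^{(5)}(28) − f^{(5)}(8)) = 1/30240 · (1.06227e-06 − 2.05619e-06) = -3.28676e-11.

S_3 ≈ 222.616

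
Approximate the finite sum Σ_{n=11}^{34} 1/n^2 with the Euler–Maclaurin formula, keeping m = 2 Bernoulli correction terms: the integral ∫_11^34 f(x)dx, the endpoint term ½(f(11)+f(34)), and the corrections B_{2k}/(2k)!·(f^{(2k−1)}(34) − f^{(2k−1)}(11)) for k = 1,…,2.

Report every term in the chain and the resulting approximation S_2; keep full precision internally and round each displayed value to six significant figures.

∫_11^34 1/x^2 dx evaluates to 0.0614973.
Endpoint term: (f(11) + f(34))/2 = (0.00826446 + 0.000865052)/2 = 0.00456476.
So far: 0.0660621.
k=1: B_{2}/(2)! × [f^{(1)}(34) − f^{(1)}(11)] = 1/12 × (-5.08854e-05 − (-0.00150263)) = 0.000120979.
After k=1: 0.0661831.
k=2: B_{4}/(4)! × [f^{(3)}(34) − f^{(3)}(11)] = −1/720 × (-5.28222e-07 − (-0.000149021)) = -2.06240e-07.

S_2 ≈ 0.0661829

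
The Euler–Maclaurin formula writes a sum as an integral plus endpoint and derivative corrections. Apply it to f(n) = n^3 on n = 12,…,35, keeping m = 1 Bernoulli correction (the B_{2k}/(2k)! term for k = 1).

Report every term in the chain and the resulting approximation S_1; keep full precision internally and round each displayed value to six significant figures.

S_1 ≈ 392544

Integral: ∫_12^35 x^3 dx = 369972.
Boundary: ½(f(12) + f(35)) = ½(1728.00 + 42875.0) = 22301.5.
Integral + boundary = 392274.
Correction k=1: B_{2}/2! · (f^{(1)}(35) − f^{(1)}(12)) = 1/12 · (3675.00 − 432.000) = 270.250.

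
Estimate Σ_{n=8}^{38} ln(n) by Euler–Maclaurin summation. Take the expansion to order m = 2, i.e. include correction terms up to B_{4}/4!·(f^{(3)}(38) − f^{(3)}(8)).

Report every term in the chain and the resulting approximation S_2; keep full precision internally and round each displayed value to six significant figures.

S_2 ≈ 94.4430

∫_8^38 ln(x) dx evaluates to 91.5927.
Boundary: ½(f(8) + f(38)) = ½(2.07944 + 3.63759) = 2.85851.
So far: 94.4513.
Order-1 term: 1/12 · (0.0263158 − 0.125000) = -0.00822368.
After k=1: 94.4430.
Order-2 term: −1/720 · (3.64485e-05 − 0.00390625) = 5.37472e-06.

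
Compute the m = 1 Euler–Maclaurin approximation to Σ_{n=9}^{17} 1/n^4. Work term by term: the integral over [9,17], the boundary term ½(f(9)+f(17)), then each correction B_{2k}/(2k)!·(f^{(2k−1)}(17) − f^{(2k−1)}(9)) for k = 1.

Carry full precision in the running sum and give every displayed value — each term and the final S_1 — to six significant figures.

The integral term ∫_9^17 1/x^4 dx = 0.000389400.
Endpoint term: (f(9) + f(17))/2 = (0.000152416 + 1.19730e-05)/2 = 8.21944e-05.
Integral + boundary = 0.000471595.
Order-1 term: 1/12 · (-2.81719e-06 − (-6.77404e-05)) = 5.41026e-06.

S_1 ≈ 0.000477005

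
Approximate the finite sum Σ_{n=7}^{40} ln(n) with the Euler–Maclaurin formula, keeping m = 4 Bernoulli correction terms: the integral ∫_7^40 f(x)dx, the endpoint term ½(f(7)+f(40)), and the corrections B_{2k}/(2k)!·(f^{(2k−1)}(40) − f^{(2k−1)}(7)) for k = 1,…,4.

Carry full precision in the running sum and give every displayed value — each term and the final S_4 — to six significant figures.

S_4 ≈ 103.741

The integral term ∫_7^40 ln(x) dx = 100.934.
Endpoint term: (f(7) + f(40))/2 = (1.94591 + 3.68888)/2 = 2.81739.
So far: 103.751.
Order-1 term: 1/12 · (0.0250000 − 0.142857) = -0.00982143.
Running total after k=1: 103.741.
Order-2 term: −1/720 · (3.12500e-05 − 0.00583090) = 8.05507e-06.
Running total after k=2: 103.741.
Order-3 term: 1/30240 · (2.34375e-07 − 0.00142798) = -4.72137e-08.
Running total after k=3: 103.741.
Order-4 term: −1/1209600 · (4.39453e-09 − 0.000874271) = 7.22774e-10.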